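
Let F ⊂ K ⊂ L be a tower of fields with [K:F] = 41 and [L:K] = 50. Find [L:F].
[L:F] = 2050

The tower law says that for any tower of field extensions F ⊂ K ⊂ L with finite degrees, [L:F] = [L:K] · [K:F]. Here this gives [L:F] = 50 · 41 = 2050.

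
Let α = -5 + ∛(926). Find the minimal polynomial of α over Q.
m_α(x) = x^3 + 15x^2 + 75x - 801

Set β = α + 5 = ∛(926), so β^3 = 926. Then (α + 5)^3 - 926 = 0, i.e. α is a root of g(x) = (x + 5)^3 - 926 = x^3 + 15x^2 + 75x - 801. Since g(x) = h(x + 5) where h(x) = x^3 - 926, and h is irreducible over Q (because 926 is not a perfect cube, so h has no rational root, and a monic cubic with no rational root is irreducible), g is also irreducible (irreducibility is preserved under the substitution x → x + 5). Hence m_α(x) = x^3 + 15x^2 + 75x - 801.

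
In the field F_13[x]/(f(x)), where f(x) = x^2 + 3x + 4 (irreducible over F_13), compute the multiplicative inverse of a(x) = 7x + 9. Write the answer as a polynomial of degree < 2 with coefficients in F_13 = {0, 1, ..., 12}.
a(x)^(-1) ≡ 11x + 4 (mod f(x))

Since f is irreducible over F_13, F_13[x]/(f) is a field and a(x) ≠ 0 has an inverse. Apply the extended Euclidean algorithm to f(x) and a(x) in F_13[x]: f(x) = (2x + 9)·a(x) + (1). The last nonzero remainder is the constant 1 = gcd(f, a) in F_13. Back-substituting through the division chain expresses 1 = s(x)·a(x) + t(x)·f(x) with s(x) ≡ 11x + 4 (mod f), so a(x)^(-1) ≡ s(x) = 11x + 4 (mod f). Check: (7x + 9)·(11x + 4) = 12x^2 + 10x + 10 ≡ 1 (mod x^2 + 3x + 4).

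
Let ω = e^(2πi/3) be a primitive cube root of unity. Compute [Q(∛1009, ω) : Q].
[Q(∛1009, ω) : Q] = 6

[Q(∛1009):Q] = 3 (min poly x^3 - 1009, irreducible since 1009 is not a perfect cube). [Q(ω):Q] = 2 (min poly x^2 + x + 1). Since Q(∛1009) ⊂ R and ω ∉ R, we have ω ∉ Q(∛1009), so x^2 + x + 1 remains irreducible over Q(∛1009) and [Q(∛1009, ω) : Q(∛1009)] = 2. By the tower law, [Q(∛1009, ω) : Q] = 3 · 2 = 6. (In fact Q(∛1009, ω) is the splitting field of x^3 - 1009 over Q.)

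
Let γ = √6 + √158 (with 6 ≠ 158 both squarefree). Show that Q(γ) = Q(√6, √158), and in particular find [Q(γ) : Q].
[Q(γ) : Q] = 4 (equivalently, Q(γ) = Q(√6, √158))

Obviously Q(γ) ⊆ Q(√6, √158), and [Q(√6, √158):Q] = 4 (since 6, 158 are distinct squarefree integers > 1 with 948 not a perfect square). To show equality we compute the minimal polynomial of γ. From γ = √6 + √158: γ^2 = 6 + 2√(948) + 158 = 164 + 2√(948), so γ^2 - 164 = 2√(948); squaring, (γ^2 - 164)^2 = 4·948, i.e. γ^4 - 328γ^2 + 26896 - 3792 = 0, i.e. γ^4 - 328γ^2 + 23104 = 0. So γ is a root of x^4 - 328x^2 + 23104. This polynomial is irreducible over Q: it has no rational root (each ±√6 ± √158 is irrational), and any factorization into two quadratics over Q would force √(948) ∈ Q (pairing opposite roots) or √6, √158 ∈ Q (other pairings), all impossible. Hence [Q(γ):Q] = 4 = [Q(√6, √158):Q], so Q(γ) = Q(√6, √158).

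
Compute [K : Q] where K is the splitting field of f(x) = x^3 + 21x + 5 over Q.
[K : Q] = 6

By the rational root test, any rational root of the monic integer polynomial f(x) = x^3 + 21x + 5 must be an integer dividing the constant term 5, i.e. one of ±{1, 5}. Evaluating: f(1) = 27, f(-1) = -17, f(5) = 235, f(-5) = -225; none is 0, so f has no rational root and is therefore irreducible over Q (a cubic with no linear factor over a field is irreducible). For an irreducible cubic, the Galois group is A_3 or S_3 according as the discriminant disc(f) = -4a^3 - 27b^2 = -4·(21)^3 - 27·(5)^2 = -37719 is or is not a square in Q. Here disc(f) = -37719 is not a perfect square in Q, so the Galois group of f over Q is not contained in A_3 and must be all of S_3. The splitting field has degree |S_3| = 6 over Q, so [K : Q] = 6.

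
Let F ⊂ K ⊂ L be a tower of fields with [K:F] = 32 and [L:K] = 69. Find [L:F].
[L:F] = 2208

The tower law says that for any tower of field extensions F ⊂ K ⊂ L with finite degrees, [L:F] = [L:K] · [K:F]. Here this gives [L:F] = 69 · 32 = 2208.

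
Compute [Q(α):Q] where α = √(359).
[Q(α):Q] = 2

[Q(α):Q] equals the degree of the minimal polynomial of α. Here α^2 = 359 and x^2 - 359 is irreducible (d = 359 is squarefree, ≠ 1, hence not a square), so deg(m_α) = 2. Thus [Q(α):Q] = 2.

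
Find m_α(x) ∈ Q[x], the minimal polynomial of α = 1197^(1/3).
m_α(x) = x^3 - 1197

α satisfies α^3 = 1197, so x^3 - 1197 annihilates α. By the rational root test, a rational root p/q (in lowest terms) of x^3 - 1197 would satisfy p^3 = 1197 q^3, forcing q = 1 and p^3 = 1197; but 1197 is not a perfect cube, contradiction. A monic cubic over Q with no rational root is irreducible (any nontrivial factorization would include a linear factor). Hence x^3 - 1197 is the minimal polynomial of α, and in particular [Q(α):Q] = 3.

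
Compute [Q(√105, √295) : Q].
[Q(√105, √295) : Q] = 4

[Q(√105):Q] = 2 (min poly x^2 - 105, irreducible since 105 is squarefree > 1). For the top step, suppose √295 ∈ Q(√105), say √295 = c + d√105 with c, d ∈ Q. Squaring: 295 = c^2 + 105d^2 + 2cd√105. Since √105 ∉ Q this forces 2cd = 0. If d = 0 then √295 = c ∈ Q, contradicting 295 squarefree > 1. If c = 0 then 295 = 105d^2, so 105·295 = (105d)^2 is a perfect square in Q — but 105·295 = 30975 is not a perfect square (since 105 and 295 are distinct squarefree integers). Contradiction. Hence √295 ∉ Q(√105), so x^2 - 295 stays irreducible over Q(√105) and [Q(√105, √295) : Q(√105)] = 2. By the tower law, [Q(√105, √295) : Q] = 2 · 2 = 4.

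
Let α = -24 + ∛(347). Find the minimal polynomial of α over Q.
m_α(x) = x^3 + 72x^2 + 1728x + 13477

Set β = α + 24 = ∛(347), so β^3 = 347. Then (α + 24)^3 - 347 = 0, i.e. α is a root of g(x) = (x + 24)^3 - 347 = x^3 + 72x^2 + 1728x + 13477. Since g(x) = h(x + 24) where h(x) = x^3 - 347, and h is irreducible over Q (because 347 is not a perfect cube, so h has no rational root, and a monic cubic with no rational root is irreducible), g is also irreducible (irreducibility is preserved under the substitution x → x + 24). Hence m_α(x) = x^3 + 72x^2 + 1728x + 13477.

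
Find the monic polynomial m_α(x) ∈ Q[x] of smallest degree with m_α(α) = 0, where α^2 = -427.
m_α(x) = x^2 + 427

α satisfies α^2 + 427 = 0, so x^2 + 427 annihilates α. Since d = -427 is squarefree and ≠ 1, it is not a perfect square in Q, so x^2 + 427 has no rational root and is therefore irreducible over Q (a degree-2 polynomial over a field is irreducible iff it has no root). Hence m_α(x) = x^2 + 427.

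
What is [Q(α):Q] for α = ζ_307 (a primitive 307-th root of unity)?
[Q(α):Q] = 306

The minimal polynomial of ζ_307 over Q is the 307-th cyclotomic polynomial Φ_307(x), which is irreducible over Q and has degree φ(307) = 306. Hence [Q(α):Q] = φ(307) = 306.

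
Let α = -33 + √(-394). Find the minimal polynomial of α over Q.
m_α(x) = x^2 + 66x + 1483

From α + 33 = √(-394), squaring gives (α + 33)^2 = -394, i.e. α^2 + 66α + 1089 = -394, so α^2 + 66α + 1483 = 0. The discriminant of x^2 + 66x + 1483 is (66)^2 - 4·(1483) = 4356 - 5932 = -1576, and 4·(-394) is not a perfect square in Q since -394 is squarefree and ≠ 1. Hence x^2 + 66x + 1483 is irreducible over Q and is the minimal polynomial of α.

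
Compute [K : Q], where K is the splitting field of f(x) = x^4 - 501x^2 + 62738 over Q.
[K : Q] = 4

Solving the quadratic in x^2: x^2 = (501 ± √(501^2 - 4·62738))/2 = (501 ± √49)/2 = (501 ± 7)/2, giving x^2 = 254 or x^2 = 247. So f(x) = (x^2 - 254)(x^2 - 247) and the roots of f are ±√254, ±√247. Hence the splitting field is K = Q(√254, √247). Since 254 and 247 are distinct squarefree integers > 1, their product 62738 is not a perfect square, so √247 ∉ Q(√254). By the tower law [K:Q] = [Q(√254,√247):Q(√254)] · [Q(√254):Q] = 2 · 2 = 4.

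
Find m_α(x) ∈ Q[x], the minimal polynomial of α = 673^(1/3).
m_α(x) = x^3 - 673

α satisfies α^3 = 673, so x^3 - 673 annihilates α. By the rational root test, a rational root p/q (in lowest terms) of x^3 - 673 would satisfy p^3 = 673 q^3, forcing q = 1 and p^3 = 673; but 673 is not a perfect cube, contradiction. A monic cubic over Q with no rational root is irreducible (any nontrivial factorization would include a linear factor). Hence x^3 - 673 is the minimal polynomial of α, and in particular [Q(α):Q] = 3.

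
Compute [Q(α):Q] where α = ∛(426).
[Q(α):Q] = 3

The minimal polynomial of α is x^3 - 426, irreducible over Q since 426 is not a perfect cube (so x^3 - 426 has no rational root). Hence [Q(α):Q] = deg(m_α) = 3.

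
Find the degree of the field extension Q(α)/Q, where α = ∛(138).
[Q(α):Q] = 3

The minimal polynomial of α is x^3 - 138, irreducible over Q since 138 is not a perfect cube (so x^3 - 138 has no rational root). Hence [Q(α):Q] = deg(m_α) = 3.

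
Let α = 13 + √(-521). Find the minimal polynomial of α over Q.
m_α(x) = x^2 - 26x + 690

From α - 13 = √(-521), squaring gives (α - 13)^2 = -521, i.e. α^2 - 26α + 169 = -521, so α^2 - 26α + 690 = 0. The discriminant of x^2 - 26x + 690 is (-26)^2 - 4·(690) = 676 - 2760 = -2084, and 4·(-521) is not a perfect square in Q since -521 is squarefree and ≠ 1. Hence x^2 - 26x + 690 is irreducible over Q and is the minimal polynomial of α.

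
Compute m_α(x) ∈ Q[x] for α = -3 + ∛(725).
m_α(x) = x^3 + 9x^2 + 27x - 698

Set β = α + 3 = ∛(725), so β^3 = 725. Then (α + 3)^3 - 725 = 0, i.e. α is a root of g(x) = (x + 3)^3 - 725 = x^3 + 9x^2 + 27x - 698. Since g(x) = h(x + 3) where h(x) = x^3 - 725, and h is irreducible over Q (because 725 is not a perfect cube, so h has no rational root, and a monic cubic with no rational root is irreducible), g is also irreducible (irreducibility is preserved under the substitution x → x + 3). Hence m_α(x) = x^3 + 9x^2 + 27x - 698.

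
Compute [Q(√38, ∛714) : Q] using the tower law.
[Q(√38, ∛714) : Q] = 6

Let L = Q(√38, ∛714). Since Q(√38) ⊂ L and [Q(√38):Q] = 2, the tower law gives 2 | [L:Q]. Likewise Q(∛714) ⊂ L with [Q(∛714):Q] = 3 (because 714 is not a perfect cube), so 3 | [L:Q]. As gcd(2,3) = 1, [L:Q] is divisible by 6. Conversely L is generated over Q by √38 and ∛714, so [L:Q] ≤ 2·3 = 6. Therefore [Q(√38, ∛714) : Q] = 6.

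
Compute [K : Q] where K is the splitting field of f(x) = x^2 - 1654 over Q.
[K : Q] = 2

f(x) = x^2 - 1654 factors as (x - √1654)(x + √1654). The splitting field is K = Q(√1654). Since 1654 is squarefree and > 1, it is not a perfect square, so x^2 - 1654 is irreducible over Q and [Q(√1654) : Q] = 2. Hence [K : Q] = 2.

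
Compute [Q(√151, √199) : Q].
[Q(√151, √199) : Q] = 4

[Q(√151):Q] = 2 (min poly x^2 - 151, irreducible since 151 is squarefree > 1). For the top step, suppose √199 ∈ Q(√151), say √199 = c + d√151 with c, d ∈ Q. Squaring: 199 = c^2 + 151d^2 + 2cd√151. Since √151 ∉ Q this forces 2cd = 0. If d = 0 then √199 = c ∈ Q, contradicting 199 squarefree > 1. If c = 0 then 199 = 151d^2, so 151·199 = (151d)^2 is a perfect square in Q — but 151·199 = 30049 is not a perfect square (since 151 and 199 are distinct squarefree integers). Contradiction. Hence √199 ∉ Q(√151), so x^2 - 199 stays irreducible over Q(√151) and [Q(√151, √199) : Q(√151)] = 2. By the tower law, [Q(√151, √199) : Q] = 2 · 2 = 4.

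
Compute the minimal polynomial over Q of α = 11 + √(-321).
m_α(x) = x^2 - 22x + 442

From α - 11 = √(-321), squaring gives (α - 11)^2 = -321, i.e. α^2 - 22α + 121 = -321, so α^2 - 22α + 442 = 0. The discriminant of x^2 - 22x + 442 is (-22)^2 - 4·(442) = 484 - 1768 = -1284, and 4·(-321) is not a perfect square in Q since -321 is squarefree and ≠ 1. Hence x^2 - 22x + 442 is irreducible over Q and is the minimal polynomial of α.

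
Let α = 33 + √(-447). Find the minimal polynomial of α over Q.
m_α(x) = x^2 - 66x + 1536

From α - 33 = √(-447), squaring gives (α - 33)^2 = -447, i.e. α^2 - 66α + 1089 = -447, so α^2 - 66α + 1536 = 0. The discriminant of x^2 - 66x + 1536 is (-66)^2 - 4·(1536) = 4356 - 6144 = -1788, and 4·(-447) is not a perfect square in Q since -447 is squarefree and ≠ 1. Hence x^2 - 66x + 1536 is irreducible over Q and is the minimal polynomial of α.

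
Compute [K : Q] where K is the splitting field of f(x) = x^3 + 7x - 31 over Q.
[K : Q] = 6

By the rational root test, any rational root of the monic integer polynomial f(x) = x^3 + 7x - 31 must be an integer dividing the constant term -31, i.e. one of ±{1, 31}. Evaluating: f(1) = -23, f(-1) = -39, f(31) = 29977, f(-31) = -30039; none is 0, so f has no rational root and is therefore irreducible over Q (a cubic with no linear factor over a field is irreducible). For an irreducible cubic, the Galois group is A_3 or S_3 according as the discriminant disc(f) = -4a^3 - 27b^2 = -4·(7)^3 - 27·(-31)^2 = -27319 is or is not a square in Q. Here disc(f) = -27319 is not a perfect square in Q, so the Galois group of f over Q is not contained in A_3 and must be all of S_3. The splitting field has degree |S_3| = 6 over Q, so [K : Q] = 6.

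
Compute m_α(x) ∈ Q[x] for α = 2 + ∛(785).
m_α(x) = x^3 - 6x^2 + 12x - 793

Set β = α - 2 = ∛(785), so β^3 = 785. Then (α - 2)^3 - 785 = 0, i.e. α is a root of g(x) = (x - 2)^3 - 785 = x^3 - 6x^2 + 12x - 793. Since g(x) = h(x - 2) where h(x) = x^3 - 785, and h is irreducible over Q (because 785 is not a perfect cube, so h has no rational root, and a monic cubic with no rational root is irreducible), g is also irreducible (irreducibility is preserved under the substitution x → x - 2). Hence m_α(x) = x^3 - 6x^2 + 12x - 793.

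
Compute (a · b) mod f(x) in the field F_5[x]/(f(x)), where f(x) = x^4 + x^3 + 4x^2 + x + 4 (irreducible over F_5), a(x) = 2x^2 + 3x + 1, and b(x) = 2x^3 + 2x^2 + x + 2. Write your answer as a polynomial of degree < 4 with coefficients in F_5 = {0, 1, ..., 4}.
a · b ≡ 3x^3 + x^2 + 3 (mod f(x))

Multiply in F_5[x]: a(x)·b(x) = (2x^2 + 3x + 1)·(2x^3 + 2x^2 + x + 2) = 4x^5 + 4x^2 + 2x + 2. This has degree ≥ 4, so divide by f(x) over F_5: 4x^5 + 4x^2 + 2x + 2 = (4x + 1)·(x^4 + x^3 + 4x^2 + x + 4) + (3x^3 + x^2 + 3). Hence a·b ≡ 3x^3 + x^2 + 3 (mod f). (F_5[x]/(f) is a field with 5^4 = 625 elements since f is irreducible of degree 4.)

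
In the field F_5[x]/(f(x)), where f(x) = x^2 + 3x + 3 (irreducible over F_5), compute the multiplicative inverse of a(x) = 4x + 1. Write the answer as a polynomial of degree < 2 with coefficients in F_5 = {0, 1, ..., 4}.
a(x)^(-1) ≡ 3x + 2 (mod f(x))

Since f is irreducible over F_5, F_5[x]/(f) is a field and a(x) ≠ 0 has an inverse. Apply the extended Euclidean algorithm to f(x) and a(x) in F_5[x]: f(x) = (4x + 1)·a(x) + (2). The last nonzero remainder is the constant 2 = gcd(f, a) in F_5. Back-substituting through the division chain expresses 2 = s(x)·a(x) + t(x)·f(x) with s(x) ≡ x + 4 (mod f), so (x + 4)·a(x) ≡ 2 (mod f). Multiplying by 2^(-1) ≡ 3 in F_5 gives a(x)^(-1) ≡ 3·(x + 4) ≡ 3x + 2 (mod f). Check: (4x + 1)·(3x + 2) = 2x^2 + x + 2 ≡ 1 (mod x^2 + 3x + 3).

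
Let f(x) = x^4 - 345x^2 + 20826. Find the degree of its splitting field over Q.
[K : Q] = 4

Solving the quadratic in x^2: x^2 = (345 ± √(345^2 - 4·20826))/2 = (345 ± √35721)/2 = (345 ± 189)/2, giving x^2 = 267 or x^2 = 78. So f(x) = (x^2 - 267)(x^2 - 78) and the roots of f are ±√267, ±√78. Hence the splitting field is K = Q(√267, √78). Since 267 and 78 are distinct squarefree integers > 1, their product 20826 is not a perfect square, so √78 ∉ Q(√267). By the tower law [K:Q] = [Q(√267,√78):Q(√267)] · [Q(√267):Q] = 2 · 2 = 4.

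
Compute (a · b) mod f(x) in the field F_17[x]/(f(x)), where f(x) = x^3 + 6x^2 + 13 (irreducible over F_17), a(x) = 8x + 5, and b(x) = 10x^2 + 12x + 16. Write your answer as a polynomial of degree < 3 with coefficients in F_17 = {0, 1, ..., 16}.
a · b ≡ 6x^2 + x + 9 (mod f(x))

Multiply in F_17[x]: a(x)·b(x) = (8x + 5)·(10x^2 + 12x + 16) = 12x^3 + 10x^2 + x + 12. This has degree ≥ 3, so divide by f(x) over F_17: 12x^3 + 10x^2 + x + 12 = (12)·(x^3 + 6x^2 + 13) + (6x^2 + x + 9). Hence a·b ≡ 6x^2 + x + 9 (mod f). (F_17[x]/(f) is a field with 17^3 = 4913 elements since f is irreducible of degree 3.)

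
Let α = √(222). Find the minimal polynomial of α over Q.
m_α(x) = x^2 - 222

α satisfies α^2 - 222 = 0, so x^2 - 222 annihilates α. Since d = 222 is squarefree and ≠ 1, it is not a perfect square in Q, so x^2 - 222 has no rational root and is therefore irreducible over Q (a degree-2 polynomial over a field is irreducible iff it has no root). Hence m_α(x) = x^2 - 222.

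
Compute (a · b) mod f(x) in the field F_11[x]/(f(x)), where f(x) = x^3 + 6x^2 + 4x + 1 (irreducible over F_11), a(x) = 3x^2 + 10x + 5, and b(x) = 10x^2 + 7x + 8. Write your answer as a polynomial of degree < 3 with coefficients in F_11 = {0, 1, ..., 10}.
a · b ≡ 4x^2 + 2x (mod f(x))

Multiply in F_11[x]: a(x)·b(x) = (3x^2 + 10x + 5)·(10x^2 + 7x + 8) = 8x^4 + x^2 + 5x + 7. This has degree ≥ 3, so divide by f(x) over F_11: 8x^4 + x^2 + 5x + 7 = (8x + 7)·(x^3 + 6x^2 + 4x + 1) + (4x^2 + 2x). Hence a·b ≡ 4x^2 + 2x (mod f). (F_11[x]/(f) is a field with 11^3 = 1331 elements since f is irreducible of degree 3.)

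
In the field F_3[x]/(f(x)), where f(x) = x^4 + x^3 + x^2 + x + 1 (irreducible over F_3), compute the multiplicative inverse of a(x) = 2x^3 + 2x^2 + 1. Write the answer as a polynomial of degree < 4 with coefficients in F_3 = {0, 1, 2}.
a(x)^(-1) ≡ x^3 + x^2 + 2 (mod f(x))

Since f is irreducible over F_3, F_3[x]/(f) is a field and a(x) ≠ 0 has an inverse. Apply the extended Euclidean algorithm to f(x) and a(x) in F_3[x]: f(x) = (2x)·a(x) + (x^2 + 2x + 1);  a(x) = (2x + 1)·(x^2 + 2x + 1) + (2x);  (x^2 + 2x + 1) = (2x + 1)·(2x) + (1). The last nonzero remainder is the constant 1 = gcd(f, a) in F_3. Back-substituting through the division chain expresses 1 = s(x)·a(x) + t(x)·f(x) with s(x) ≡ x^3 + x^2 + 2 (mod f), so a(x)^(-1) ≡ s(x) = x^3 + x^2 + 2 (mod f). Check: (2x^3 + 2x^2 + 1)·(x^3 + x^2 + 2) = 2x^6 + x^5 + 2x^4 + 2x^3 + 2x^2 + 2 ≡ 1 (mod x^4 + x^3 + x^2 + x + 1).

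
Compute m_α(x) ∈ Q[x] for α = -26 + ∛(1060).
m_α(x) = x^3 + 78x^2 + 2028x + 16516

Set β = α + 26 = ∛(1060), so β^3 = 1060. Then (α + 26)^3 - 1060 = 0, i.e. α is a root of g(x) = (x + 26)^3 - 1060 = x^3 + 78x^2 + 2028x + 16516. Since g(x) = h(x + 26) where h(x) = x^3 - 1060, and h is irreducible over Q (because 1060 is not a perfect cube, so h has no rational root, and a monic cubic with no rational root is irreducible), g is also irreducible (irreducibility is preserved under the substitution x → x + 26). Hence m_α(x) = x^3 + 78x^2 + 2028x + 16516.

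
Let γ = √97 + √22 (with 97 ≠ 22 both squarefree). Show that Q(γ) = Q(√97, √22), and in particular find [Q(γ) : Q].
[Q(γ) : Q] = 4 (equivalently, Q(γ) = Q(√97, √22))

Obviously Q(γ) ⊆ Q(√97, √22), and [Q(√97, √22):Q] = 4 (since 97, 22 are distinct squarefree integers > 1 with 2134 not a perfect square). To show equality we compute the minimal polynomial of γ. From γ = √97 + √22: γ^2 = 97 + 2√(2134) + 22 = 119 + 2√(2134), so γ^2 - 119 = 2√(2134); squaring, (γ^2 - 119)^2 = 4·2134, i.e. γ^4 - 238γ^2 + 14161 - 8536 = 0, i.e. γ^4 - 238γ^2 + 5625 = 0. So γ is a root of x^4 - 238x^2 + 5625. This polynomial is irreducible over Q: it has no rational root (each ±√97 ± √22 is irrational), and any factorization into two quadratics over Q would force √(2134) ∈ Q (pairing opposite roots) or √97, √22 ∈ Q (other pairings), all impossible. Hence [Q(γ):Q] = 4 = [Q(√97, √22):Q], so Q(γ) = Q(√97, √22).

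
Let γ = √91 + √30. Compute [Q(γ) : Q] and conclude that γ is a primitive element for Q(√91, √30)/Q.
[Q(γ) : Q] = 4 (equivalently, Q(γ) = Q(√91, √30))

Obviously Q(γ) ⊆ Q(√91, √30), and [Q(√91, √30):Q] = 4 (since 91, 30 are distinct squarefree integers > 1 with 2730 not a perfect square). To show equality we compute the minimal polynomial of γ. From γ = √91 + √30: γ^2 = 91 + 2√(2730) + 30 = 121 + 2√(2730), so γ^2 - 121 = 2√(2730); squaring, (γ^2 - 121)^2 = 4·2730, i.e. γ^4 - 242γ^2 + 14641 - 10920 = 0, i.e. γ^4 - 242γ^2 + 3721 = 0. So γ is a root of x^4 - 242x^2 + 3721. This polynomial is irreducible over Q: it has no rational root (each ±√91 ± √30 is irrational), and any factorization into two quadratics over Q would force √(2730) ∈ Q (pairing opposite roots) or √91, √30 ∈ Q (other pairings), all impossible. Hence [Q(γ):Q] = 4 = [Q(√91, √30):Q], so Q(γ) = Q(√91, √30).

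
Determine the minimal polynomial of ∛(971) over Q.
m_α(x) = x^3 - 971

α satisfies α^3 = 971, so x^3 - 971 annihilates α. By the rational root test, a rational root p/q (in lowest terms) of x^3 - 971 would satisfy p^3 = 971 q^3, forcing q = 1 and p^3 = 971; but 971 is not a perfect cube, contradiction. A monic cubic over Q with no rational root is irreducible (any nontrivial factorization would include a linear factor). Hence x^3 - 971 is the minimal polynomial of α, and in particular [Q(α):Q] = 3.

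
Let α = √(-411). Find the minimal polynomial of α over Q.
m_α(x) = x^2 + 411

α satisfies α^2 + 411 = 0, so x^2 + 411 annihilates α. Since d = -411 is squarefree and ≠ 1, it is not a perfect square in Q, so x^2 + 411 has no rational root and is therefore irreducible over Q (a degree-2 polynomial over a field is irreducible iff it has no root). Hence m_α(x) = x^2 + 411.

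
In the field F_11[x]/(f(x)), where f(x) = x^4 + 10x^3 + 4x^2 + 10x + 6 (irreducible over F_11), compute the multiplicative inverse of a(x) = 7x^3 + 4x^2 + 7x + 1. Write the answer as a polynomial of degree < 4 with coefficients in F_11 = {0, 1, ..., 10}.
a(x)^(-1) ≡ x^3 + 7x^2 + 7x + 4 (mod f(x))

Since f is irreducible over F_11, F_11[x]/(f) is a field and a(x) ≠ 0 has an inverse. Apply the extended Euclidean algorithm to f(x) and a(x) in F_11[x]: f(x) = (8x)·a(x) + (3x^2 + 2x + 6);  a(x) = (6x + 1)·(3x^2 + 2x + 6) + (2x + 6);  (3x^2 + 2x + 6) = (7x + 2)·(2x + 6) + (5). The last nonzero remainder is the constant 5 = gcd(f, a) in F_11. Back-substituting through the division chain expresses 5 = s(x)·a(x) + t(x)·f(x) with s(x) ≡ 5x^3 + 2x^2 + 2x + 9 (mod f), so (5x^3 + 2x^2 + 2x + 9)·a(x) ≡ 5 (mod f). Multiplying by 5^(-1) ≡ 9 in F_11 gives a(x)^(-1) ≡ 9·(5x^3 + 2x^2 + 2x + 9) ≡ x^3 + 7x^2 + 7x + 4 (mod f). Check: (7x^3 + 4x^2 + 7x + 1)·(x^3 + 7x^2 + 7x + 4) = 7x^6 + 9x^5 + 7x^4 + 7x^3 + 6x^2 + 2x + 4 ≡ 1 (mod x^4 + 10x^3 + 4x^2 + 10x + 6).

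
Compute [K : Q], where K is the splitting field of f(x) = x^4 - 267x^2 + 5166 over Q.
[K : Q] = 4

Solving the quadratic in x^2: x^2 = (267 ± √(267^2 - 4·5166))/2 = (267 ± √50625)/2 = (267 ± 225)/2, giving x^2 = 21 or x^2 = 246. So f(x) = (x^2 - 21)(x^2 - 246) and the roots of f are ±√21, ±√246. Hence the splitting field is K = Q(√21, √246). Since 21 and 246 are distinct squarefree integers > 1, their product 5166 is not a perfect square, so √246 ∉ Q(√21). By the tower law [K:Q] = [Q(√21,√246):Q(√21)] · [Q(√21):Q] = 2 · 2 = 4.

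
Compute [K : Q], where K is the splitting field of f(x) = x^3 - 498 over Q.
[K : Q] = 6

The roots of x^3 - 498 are ∛498, ω∛498, ω^2∛498 where ω = e^(2πi/3) is a primitive cube root of unity, so K = Q(∛498, ω). Now [Q(∛498):Q] = 3 (since 498 is not a perfect cube, x^3 - 498 is irreducible) and [Q(ω):Q] = 2. Both 2 and 3 divide [K:Q], and [K:Q] ≤ 3·2 = 6, so [K:Q] = 6. (Equivalently: Q(∛498) ⊂ R but ω ∉ R, so [K : Q(∛498)] = 2.)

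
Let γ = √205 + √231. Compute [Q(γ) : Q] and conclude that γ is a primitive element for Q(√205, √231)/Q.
[Q(γ) : Q] = 4 (equivalently, Q(γ) = Q(√205, √231))

Obviously Q(γ) ⊆ Q(√205, √231), and [Q(√205, √231):Q] = 4 (since 205, 231 are distinct squarefree integers > 1 with 47355 not a perfect square). To show equality we compute the minimal polynomial of γ. From γ = √205 + √231: γ^2 = 205 + 2√(47355) + 231 = 436 + 2√(47355), so γ^2 - 436 = 2√(47355); squaring, (γ^2 - 436)^2 = 4·47355, i.e. γ^4 - 872γ^2 + 190096 - 189420 = 0, i.e. γ^4 - 872γ^2 + 676 = 0. So γ is a root of x^4 - 872x^2 + 676. This polynomial is irreducible over Q: it has no rational root (each ±√205 ± √231 is irrational), and any factorization into two quadratics over Q would force √(47355) ∈ Q (pairing opposite roots) or √205, √231 ∈ Q (other pairings), all impossible. Hence [Q(γ):Q] = 4 = [Q(√205, √231):Q], so Q(γ) = Q(√205, √231).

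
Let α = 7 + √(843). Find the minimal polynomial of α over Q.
m_α(x) = x^2 - 14x - 794

From α - 7 = √(843), squaring gives (α - 7)^2 = 843, i.e. α^2 - 14α + 49 = 843, so α^2 - 14α - 794 = 0. The discriminant of x^2 - 14x - 794 is (-14)^2 - 4·(-794) = 196 + 3176 = 3372, and 4·(843) is not a perfect square in Q since 843 is squarefree and ≠ 1. Hence x^2 - 14x - 794 is irreducible over Q and is the minimal polynomial of α.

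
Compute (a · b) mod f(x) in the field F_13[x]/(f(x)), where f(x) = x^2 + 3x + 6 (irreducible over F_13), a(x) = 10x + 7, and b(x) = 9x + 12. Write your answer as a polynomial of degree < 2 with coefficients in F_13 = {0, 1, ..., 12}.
a · b ≡ 4x + 12 (mod f(x))

Multiply in F_13[x]: a(x)·b(x) = (10x + 7)·(9x + 12) = 12x^2 + x + 6. This has degree ≥ 2, so divide by f(x) over F_13: 12x^2 + x + 6 = (12)·(x^2 + 3x + 6) + (4x + 12). Hence a·b ≡ 4x + 12 (mod f). (F_13[x]/(f) is a field with 13^2 = 169 elements since f is irreducible of degree 2.)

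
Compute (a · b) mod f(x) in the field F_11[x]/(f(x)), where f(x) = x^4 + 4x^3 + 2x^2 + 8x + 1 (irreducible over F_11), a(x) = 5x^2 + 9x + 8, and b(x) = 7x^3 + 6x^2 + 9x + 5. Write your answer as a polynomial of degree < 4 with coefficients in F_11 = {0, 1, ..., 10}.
a · b ≡ 9x^3 + x^2 + 7x + 10 (mod f(x))

Multiply in F_11[x]: a(x)·b(x) = (5x^2 + 9x + 8)·(7x^3 + 6x^2 + 9x + 5) = 2x^5 + 5x^4 + x^3 + 7x + 7. This has degree ≥ 4, so divide by f(x) over F_11: 2x^5 + 5x^4 + x^3 + 7x + 7 = (2x + 8)·(x^4 + 4x^3 + 2x^2 + 8x + 1) + (9x^3 + x^2 + 7x + 10). Hence a·b ≡ 9x^3 + x^2 + 7x + 10 (mod f). (F_11[x]/(f) is a field with 11^4 = 14641 elements since f is irreducible of degree 4.)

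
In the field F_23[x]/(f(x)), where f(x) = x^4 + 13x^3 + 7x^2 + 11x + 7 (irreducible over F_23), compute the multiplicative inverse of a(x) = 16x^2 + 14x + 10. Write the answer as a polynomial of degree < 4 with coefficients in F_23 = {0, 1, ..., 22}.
a(x)^(-1) ≡ 6x^3 + 16x^2 + 11x + 20 (mod f(x))

Since f is irreducible over F_23, F_23[x]/(f) is a field and a(x) ≠ 0 has an inverse. Apply the extended Euclidean algorithm to f(x) and a(x) in F_23[x]: f(x) = (13x^2 + 11x + 10)·a(x) + (14x + 22);  a(x) = (11x + 10)·(14x + 22) + (20). The last nonzero remainder is the constant 20 = gcd(f, a) in F_23. Back-substituting through the division chain expresses 20 = s(x)·a(x) + t(x)·f(x) with s(x) ≡ 5x^3 + 21x^2 + 13x + 9 (mod f), so (5x^3 + 21x^2 + 13x + 9)·a(x) ≡ 20 (mod f). Multiplying by 20^(-1) ≡ 15 in F_23 gives a(x)^(-1) ≡ 15·(5x^3 + 21x^2 + 13x + 9) ≡ 6x^3 + 16x^2 + 11x + 20 (mod f). Check: (16x^2 + 14x + 10)·(6x^3 + 16x^2 + 11x + 20) = 4x^5 + 18x^4 + 13x^2 + 22x + 16 ≡ 1 (mod x^4 + 13x^3 + 7x^2 + 11x + 7).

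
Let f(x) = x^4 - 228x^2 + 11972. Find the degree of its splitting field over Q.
[K : Q] = 4

Solving the quadratic in x^2: x^2 = (228 ± √(228^2 - 4·11972))/2 = (228 ± √4096)/2 = (228 ± 64)/2, giving x^2 = 146 or x^2 = 82. So f(x) = (x^2 - 146)(x^2 - 82) and the roots of f are ±√146, ±√82. Hence the splitting field is K = Q(√146, √82). Since 146 and 82 are distinct squarefree integers > 1, their product 11972 is not a perfect square, so √82 ∉ Q(√146). By the tower law [K:Q] = [Q(√146,√82):Q(√146)] · [Q(√146):Q] = 2 · 2 = 4.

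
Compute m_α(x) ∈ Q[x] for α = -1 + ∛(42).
m_α(x) = x^3 + 3x^2 + 3x - 41

Set β = α + 1 = ∛(42), so β^3 = 42. Then (α + 1)^3 - 42 = 0, i.e. α is a root of g(x) = (x + 1)^3 - 42 = x^3 + 3x^2 + 3x - 41. Since g(x) = h(x + 1) where h(x) = x^3 - 42, and h is irreducible over Q (because 42 is not a perfect cube, so h has no rational root, and a monic cubic with no rational root is irreducible), g is also irreducible (irreducibility is preserved under the substitution x → x + 1). Hence m_α(x) = x^3 + 3x^2 + 3x - 41.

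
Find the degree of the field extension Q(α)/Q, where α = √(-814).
[Q(α):Q] = 2

[Q(α):Q] equals the degree of the minimal polynomial of α. Here α^2 = -814 and x^2 + 814 is irreducible (d = -814 is squarefree, ≠ 1, hence not a square), so deg(m_α) = 2. Thus [Q(α):Q] = 2.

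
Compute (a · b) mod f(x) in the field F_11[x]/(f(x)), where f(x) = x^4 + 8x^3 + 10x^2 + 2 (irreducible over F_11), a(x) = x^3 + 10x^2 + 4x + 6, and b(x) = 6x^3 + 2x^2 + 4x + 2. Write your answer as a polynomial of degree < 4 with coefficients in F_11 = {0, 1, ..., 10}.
a · b ≡ 3x^3 + 4x + 7 (mod f(x))

Multiply in F_11[x]: a(x)·b(x) = (x^3 + 10x^2 + 4x + 6)·(6x^3 + 2x^2 + 4x + 2) = 6x^6 + 7x^5 + 4x^4 + 9x^3 + 4x^2 + 10x + 1. This has degree ≥ 4, so divide by f(x) over F_11: 6x^6 + 7x^5 + 4x^4 + 9x^3 + 4x^2 + 10x + 1 = (6x^2 + 3x + 8)·(x^4 + 8x^3 + 10x^2 + 2) + (3x^3 + 4x + 7). Hence a·b ≡ 3x^3 + 4x + 7 (mod f). (F_11[x]/(f) is a field with 11^4 = 14641 elements since f is irreducible of degree 4.)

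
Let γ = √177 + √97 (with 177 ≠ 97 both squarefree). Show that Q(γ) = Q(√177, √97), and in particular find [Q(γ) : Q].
[Q(γ) : Q] = 4 (equivalently, Q(γ) = Q(√177, √97))

Obviously Q(γ) ⊆ Q(√177, √97), and [Q(√177, √97):Q] = 4 (since 177, 97 are distinct squarefree integers > 1 with 17169 not a perfect square). To show equality we compute the minimal polynomial of γ. From γ = √177 + √97: γ^2 = 177 + 2√(17169) + 97 = 274 + 2√(17169), so γ^2 - 274 = 2√(17169); squaring, (γ^2 - 274)^2 = 4·17169, i.e. γ^4 - 548γ^2 + 75076 - 68676 = 0, i.e. γ^4 - 548γ^2 + 6400 = 0. So γ is a root of x^4 - 548x^2 + 6400. This polynomial is irreducible over Q: it has no rational root (each ±√177 ± √97 is irrational), and any factorization into two quadratics over Q would force √(17169) ∈ Q (pairing opposite roots) or √177, √97 ∈ Q (other pairings), all impossible. Hence [Q(γ):Q] = 4 = [Q(√177, √97):Q], so Q(γ) = Q(√177, √97).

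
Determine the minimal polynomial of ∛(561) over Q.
m_α(x) = x^3 - 561

α satisfies α^3 = 561, so x^3 - 561 annihilates α. By the rational root test, a rational root p/q (in lowest terms) of x^3 - 561 would satisfy p^3 = 561 q^3, forcing q = 1 and p^3 = 561; but 561 is not a perfect cube, contradiction. A monic cubic over Q with no rational root is irreducible (any nontrivial factorization would include a linear factor). Hence x^3 - 561 is the minimal polynomial of α, and in particular [Q(α):Q] = 3.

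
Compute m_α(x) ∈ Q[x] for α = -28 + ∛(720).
m_α(x) = x^3 + 84x^2 + 2352x + 21232

Set β = α + 28 = ∛(720), so β^3 = 720. Then (α + 28)^3 - 720 = 0, i.e. α is a root of g(x) = (x + 28)^3 - 720 = x^3 + 84x^2 + 2352x + 21232. Since g(x) = h(x + 28) where h(x) = x^3 - 720, and h is irreducible over Q (because 720 is not a perfect cube, so h has no rational root, and a monic cubic with no rational root is irreducible), g is also irreducible (irreducibility is preserved under the substitution x → x + 28). Hence m_α(x) = x^3 + 84x^2 + 2352x + 21232.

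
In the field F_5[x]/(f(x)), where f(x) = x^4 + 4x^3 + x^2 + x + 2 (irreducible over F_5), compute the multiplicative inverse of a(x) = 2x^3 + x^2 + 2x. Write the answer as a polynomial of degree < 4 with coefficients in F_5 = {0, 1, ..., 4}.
a(x)^(-1) ≡ 2x^2 + 3x (mod f(x))

Since f is irreducible over F_5, F_5[x]/(f) is a field and a(x) ≠ 0 has an inverse. Apply the extended Euclidean algorithm to f(x) and a(x) in F_5[x]: f(x) = (3x + 3)·a(x) + (2x^2 + 2);  a(x) = (x + 3)·(2x^2 + 2) + (4). The last nonzero remainder is the constant 4 = gcd(f, a) in F_5. Back-substituting through the division chain expresses 4 = s(x)·a(x) + t(x)·f(x) with s(x) ≡ 3x^2 + 2x (mod f), so (3x^2 + 2x)·a(x) ≡ 4 (mod f). Multiplying by 4^(-1) ≡ 4 in F_5 gives a(x)^(-1) ≡ 4·(3x^2 + 2x) ≡ 2x^2 + 3x (mod f). Check: (2x^3 + x^2 + 2x)·(2x^2 + 3x) = 4x^5 + 3x^4 + 2x^3 + x^2 ≡ 1 (mod x^4 + 4x^3 + x^2 + x + 2).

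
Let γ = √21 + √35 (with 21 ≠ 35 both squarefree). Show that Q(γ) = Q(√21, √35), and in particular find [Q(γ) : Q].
[Q(γ) : Q] = 4 (equivalently, Q(γ) = Q(√21, √35))

Obviously Q(γ) ⊆ Q(√21, √35), and [Q(√21, √35):Q] = 4 (since 21, 35 are distinct squarefree integers > 1 with 735 not a perfect square). To show equality we compute the minimal polynomial of γ. From γ = √21 + √35: γ^2 = 21 + 2√(735) + 35 = 56 + 2√(735), so γ^2 - 56 = 2√(735); squaring, (γ^2 - 56)^2 = 4·735, i.e. γ^4 - 112γ^2 + 3136 - 2940 = 0, i.e. γ^4 - 112γ^2 + 196 = 0. So γ is a root of x^4 - 112x^2 + 196. This polynomial is irreducible over Q: it has no rational root (each ±√21 ± √35 is irrational), and any factorization into two quadratics over Q would force √(735) ∈ Q (pairing opposite roots) or √21, √35 ∈ Q (other pairings), all impossible. Hence [Q(γ):Q] = 4 = [Q(√21, √35):Q], so Q(γ) = Q(√21, √35).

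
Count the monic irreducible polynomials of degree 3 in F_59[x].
There are 68440 monic irreducible polynomials of degree 3 over F_59

Each element of F_{59^3} that lies in no proper subfield is a root of exactly one monic irreducible of degree 3 over F_59, and each such polynomial has 3 distinct roots in F_{59^3}. By Möbius inversion the count is N_59(3) = (1/3) Σ_{d|3} μ(3/d) · 59^d = (1/3)(μ(3)·59^1 + μ(1)·59^3) = 205320/3 = 68440.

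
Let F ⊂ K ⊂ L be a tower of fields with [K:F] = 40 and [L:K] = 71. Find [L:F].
[L:F] = 2840

The tower law says that for any tower of field extensions F ⊂ K ⊂ L with finite degrees, [L:F] = [L:K] · [K:F]. Here this gives [L:F] = 71 · 40 = 2840.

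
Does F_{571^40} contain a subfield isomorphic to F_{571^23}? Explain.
No: F_{571^23} is not a subfield of F_{571^40}

F_{p^m} embeds in F_{p^n} iff m | n. Here 23 ∤ 40 (since 40 = 1·23 + 17 with remainder 17 ≠ 0), so F_{571^23} is not a subfield of F_{571^40}. Equivalently: if it were, the tower law would give 23 = [F_{571^23}:F_571] dividing [F_{571^40}:F_571] = 40, contradiction.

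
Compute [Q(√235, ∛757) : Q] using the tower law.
[Q(√235, ∛757) : Q] = 6

Let L = Q(√235, ∛757). Since Q(√235) ⊂ L and [Q(√235):Q] = 2, the tower law gives 2 | [L:Q]. Likewise Q(∛757) ⊂ L with [Q(∛757):Q] = 3 (because 757 is not a perfect cube), so 3 | [L:Q]. As gcd(2,3) = 1, [L:Q] is divisible by 6. Conversely L is generated over Q by √235 and ∛757, so [L:Q] ≤ 2·3 = 6. Therefore [Q(√235, ∛757) : Q] = 6.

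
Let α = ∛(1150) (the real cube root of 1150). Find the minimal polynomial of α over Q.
m_α(x) = x^3 - 1150

α satisfies α^3 = 1150, so x^3 - 1150 annihilates α. By the rational root test, a rational root p/q (in lowest terms) of x^3 - 1150 would satisfy p^3 = 1150 q^3, forcing q = 1 and p^3 = 1150; but 1150 is not a perfect cube, contradiction. A monic cubic over Q with no rational root is irreducible (any nontrivial factorization would include a linear factor). Hence x^3 - 1150 is the minimal polynomial of α, and in particular [Q(α):Q] = 3.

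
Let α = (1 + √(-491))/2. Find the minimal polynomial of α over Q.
m_α(x) = x^2 - x + 123

From 2α - 1 = √(-491), squaring gives (2α - 1)^2 = -491, i.e. 4α^2 - 4α + 1 = -491, so α^2 - α + (1 + 491)/4 = 0. Since -491 ≡ 1 (mod 4), (1 + 491)/4 = 123 ∈ Z. The polynomial x^2 - x + 123 has discriminant 1 - 4·(123) = -491, which is not a perfect square in Q (d = -491 is squarefree and ≠ 1), so x^2 - x + 123 is irreducible over Q. It is the minimal polynomial of α.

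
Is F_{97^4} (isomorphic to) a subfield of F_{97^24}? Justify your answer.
Yes: F_{97^4} is a subfield of F_{97^24}

F_{p^m} embeds in F_{p^n} iff m | n (since F_{p^n} is the splitting field of x^(p^n) - x, and F_{p^m} ⊂ F_{p^n} forces p^n to be a power of p^m, i.e. m | n; conversely if m | n then every root of x^(p^m) - x is a root of x^(p^n) - x). Here 4 | 24 (since 24 = 6·4), so F_{97^4} is a subfield of F_{97^24}, and [F_{97^24} : F_{97^4}] = 24/4 = 6.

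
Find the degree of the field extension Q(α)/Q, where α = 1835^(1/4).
[Q(α):Q] = 4

α is a root of x^4 - 1835. By Eisenstein's criterion at the prime p = 5 (which divides the constant term 1835 but p^2 = 25 does not, since 1835 is squarefree), x^4 - 1835 is irreducible over Q. Hence [Q(α):Q] = 4.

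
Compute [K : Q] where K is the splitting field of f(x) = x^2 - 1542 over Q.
[K : Q] = 2

f(x) = x^2 - 1542 factors as (x - √1542)(x + √1542). The splitting field is K = Q(√1542). Since 1542 is squarefree and > 1, it is not a perfect square, so x^2 - 1542 is irreducible over Q and [Q(√1542) : Q] = 2. Hence [K : Q] = 2.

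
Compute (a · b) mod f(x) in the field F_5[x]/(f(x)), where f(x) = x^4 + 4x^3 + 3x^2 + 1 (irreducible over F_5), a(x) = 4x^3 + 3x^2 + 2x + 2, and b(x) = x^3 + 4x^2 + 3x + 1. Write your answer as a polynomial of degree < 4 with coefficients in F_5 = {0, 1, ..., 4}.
a · b ≡ x^3 + 2x^2 (mod f(x))

Multiply in F_5[x]: a(x)·b(x) = (4x^3 + 3x^2 + 2x + 2)·(x^3 + 4x^2 + 3x + 1) = 4x^6 + 4x^5 + x^4 + 3x^3 + 2x^2 + 3x + 2. This has degree ≥ 4, so divide by f(x) over F_5: 4x^6 + 4x^5 + x^4 + 3x^3 + 2x^2 + 3x + 2 = (4x^2 + 3x + 2)·(x^4 + 4x^3 + 3x^2 + 1) + (x^3 + 2x^2). Hence a·b ≡ x^3 + 2x^2 (mod f). (F_5[x]/(f) is a field with 5^4 = 625 elements since f is irreducible of degree 4.)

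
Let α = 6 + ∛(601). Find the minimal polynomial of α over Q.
m_α(x) = x^3 - 18x^2 + 108x - 817

Set β = α - 6 = ∛(601), so β^3 = 601. Then (α - 6)^3 - 601 = 0, i.e. α is a root of g(x) = (x - 6)^3 - 601 = x^3 - 18x^2 + 108x - 817. Since g(x) = h(x - 6) where h(x) = x^3 - 601, and h is irreducible over Q (because 601 is not a perfect cube, so h has no rational root, and a monic cubic with no rational root is irreducible), g is also irreducible (irreducibility is preserved under the substitution x → x - 6). Hence m_α(x) = x^3 - 18x^2 + 108x - 817.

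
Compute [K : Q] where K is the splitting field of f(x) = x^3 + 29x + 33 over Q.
[K : Q] = 6

By the rational root test, any rational root of the monic integer polynomial f(x) = x^3 + 29x + 33 must be an integer dividing the constant term 33, i.e. one of ±{1, 3, 11, 33}. Evaluating: f(1) = 63, f(-1) = 3, f(3) = 147, f(-3) = -81, f(11) = 1683, f(-11) = -1617, f(33) = 36927, f(-33) = -36861; none is 0, so f has no rational root and is therefore irreducible over Q (a cubic with no linear factor over a field is irreducible). For an irreducible cubic, the Galois group is A_3 or S_3 according as the discriminant disc(f) = -4a^3 - 27b^2 = -4·(29)^3 - 27·(33)^2 = -126959 is or is not a square in Q. Here disc(f) = -126959 is not a perfect square in Q, so the Galois group of f over Q is not contained in A_3 and must be all of S_3. The splitting field has degree |S_3| = 6 over Q, so [K : Q] = 6.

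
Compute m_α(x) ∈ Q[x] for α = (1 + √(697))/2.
m_α(x) = x^2 - x - 174

From 2α - 1 = √(697), squaring gives (2α - 1)^2 = 697, i.e. 4α^2 - 4α + 1 = 697, so α^2 - α + (1 - 697)/4 = 0. Since 697 ≡ 1 (mod 4), (1 - 697)/4 = -174 ∈ Z. The polynomial x^2 - x - 174 has discriminant 1 - 4·(-174) = 697, which is not a perfect square in Q (d = 697 is squarefree and ≠ 1), so x^2 - x - 174 is irreducible over Q. It is the minimal polynomial of α.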